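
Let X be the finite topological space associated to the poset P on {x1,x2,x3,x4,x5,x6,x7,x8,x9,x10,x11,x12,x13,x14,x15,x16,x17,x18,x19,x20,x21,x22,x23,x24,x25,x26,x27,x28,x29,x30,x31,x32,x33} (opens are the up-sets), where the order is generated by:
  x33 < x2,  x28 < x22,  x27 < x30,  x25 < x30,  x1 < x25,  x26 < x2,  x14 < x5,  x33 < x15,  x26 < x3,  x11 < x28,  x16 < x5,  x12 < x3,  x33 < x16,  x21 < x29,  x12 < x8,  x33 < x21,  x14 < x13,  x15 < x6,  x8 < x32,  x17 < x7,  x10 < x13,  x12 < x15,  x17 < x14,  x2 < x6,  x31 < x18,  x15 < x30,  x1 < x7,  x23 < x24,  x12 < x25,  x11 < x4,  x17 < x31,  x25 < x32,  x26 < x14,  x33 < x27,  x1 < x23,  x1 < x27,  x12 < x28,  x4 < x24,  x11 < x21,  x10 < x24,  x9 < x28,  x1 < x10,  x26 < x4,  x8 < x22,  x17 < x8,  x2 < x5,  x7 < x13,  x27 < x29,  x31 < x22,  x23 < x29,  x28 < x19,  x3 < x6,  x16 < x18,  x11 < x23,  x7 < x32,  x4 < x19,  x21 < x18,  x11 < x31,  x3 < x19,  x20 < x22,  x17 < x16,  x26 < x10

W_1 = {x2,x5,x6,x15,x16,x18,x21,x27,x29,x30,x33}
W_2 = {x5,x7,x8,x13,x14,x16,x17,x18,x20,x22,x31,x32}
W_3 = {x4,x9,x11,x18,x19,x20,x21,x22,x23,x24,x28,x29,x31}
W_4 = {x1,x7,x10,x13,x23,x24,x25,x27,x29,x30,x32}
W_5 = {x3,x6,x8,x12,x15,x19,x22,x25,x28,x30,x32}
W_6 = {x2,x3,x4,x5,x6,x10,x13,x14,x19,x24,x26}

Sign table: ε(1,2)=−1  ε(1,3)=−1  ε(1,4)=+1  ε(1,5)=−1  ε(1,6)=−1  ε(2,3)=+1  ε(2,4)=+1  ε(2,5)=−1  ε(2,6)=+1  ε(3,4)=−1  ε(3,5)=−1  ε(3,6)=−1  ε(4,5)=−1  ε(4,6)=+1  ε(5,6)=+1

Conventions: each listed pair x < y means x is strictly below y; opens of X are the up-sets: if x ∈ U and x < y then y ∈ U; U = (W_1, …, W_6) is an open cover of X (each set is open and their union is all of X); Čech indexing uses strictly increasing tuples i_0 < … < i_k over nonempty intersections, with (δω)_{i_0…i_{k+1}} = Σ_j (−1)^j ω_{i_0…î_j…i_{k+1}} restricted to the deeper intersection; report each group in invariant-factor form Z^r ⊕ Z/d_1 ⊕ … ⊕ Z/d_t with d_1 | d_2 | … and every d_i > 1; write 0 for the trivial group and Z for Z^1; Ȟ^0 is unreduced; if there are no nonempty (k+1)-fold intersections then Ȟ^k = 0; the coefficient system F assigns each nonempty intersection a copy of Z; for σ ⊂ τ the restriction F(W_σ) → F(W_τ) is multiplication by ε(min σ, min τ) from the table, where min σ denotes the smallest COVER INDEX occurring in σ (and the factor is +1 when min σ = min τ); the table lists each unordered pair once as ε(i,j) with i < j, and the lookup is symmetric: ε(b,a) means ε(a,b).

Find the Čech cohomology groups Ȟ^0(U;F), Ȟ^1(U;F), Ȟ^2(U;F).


Ȟ^0(U;F) ≅ 0,  Ȟ^1(U;F) ≅ Z/2,  Ȟ^2(U;F) ≅ Z

nerve simplices:
  W12={x5,x16,x18} W13={x18,x21,x29} W14={x27,x29,x30} W15={x6,x15,x30} W16={x2,x5,x6} W23={x18,x20,x22,x31} W24={x7,x13,x32} W25={x8,x22,x32} W26={x5,x13,x14} W34={x23,x24,x29} W35={x19,x22,x28} W36={x4,x19,x24} W45={x25,x30,x32} W46={x10,x13,x24} W56={x3,x6,x19}
  W123={x18} W126={x5} W134={x29} W145={x30} W156={x6} W235={x22} W245={x32} W246={x13} W346={x24} W356={x19}
C dims 6,15,10; δ0: rk 6, SNF 1^5·2; δ1: rk 9, SNF 1^9
degree 0: 6−6−0 = 0 → Ȟ^0 ≅ 0
degree 1: 15−9−6 = 0 plus torsion [2] → Ȟ^1 ≅ Z/2
degree 2: 10−0−9 = 1 → Ȟ^2 ≅ Z


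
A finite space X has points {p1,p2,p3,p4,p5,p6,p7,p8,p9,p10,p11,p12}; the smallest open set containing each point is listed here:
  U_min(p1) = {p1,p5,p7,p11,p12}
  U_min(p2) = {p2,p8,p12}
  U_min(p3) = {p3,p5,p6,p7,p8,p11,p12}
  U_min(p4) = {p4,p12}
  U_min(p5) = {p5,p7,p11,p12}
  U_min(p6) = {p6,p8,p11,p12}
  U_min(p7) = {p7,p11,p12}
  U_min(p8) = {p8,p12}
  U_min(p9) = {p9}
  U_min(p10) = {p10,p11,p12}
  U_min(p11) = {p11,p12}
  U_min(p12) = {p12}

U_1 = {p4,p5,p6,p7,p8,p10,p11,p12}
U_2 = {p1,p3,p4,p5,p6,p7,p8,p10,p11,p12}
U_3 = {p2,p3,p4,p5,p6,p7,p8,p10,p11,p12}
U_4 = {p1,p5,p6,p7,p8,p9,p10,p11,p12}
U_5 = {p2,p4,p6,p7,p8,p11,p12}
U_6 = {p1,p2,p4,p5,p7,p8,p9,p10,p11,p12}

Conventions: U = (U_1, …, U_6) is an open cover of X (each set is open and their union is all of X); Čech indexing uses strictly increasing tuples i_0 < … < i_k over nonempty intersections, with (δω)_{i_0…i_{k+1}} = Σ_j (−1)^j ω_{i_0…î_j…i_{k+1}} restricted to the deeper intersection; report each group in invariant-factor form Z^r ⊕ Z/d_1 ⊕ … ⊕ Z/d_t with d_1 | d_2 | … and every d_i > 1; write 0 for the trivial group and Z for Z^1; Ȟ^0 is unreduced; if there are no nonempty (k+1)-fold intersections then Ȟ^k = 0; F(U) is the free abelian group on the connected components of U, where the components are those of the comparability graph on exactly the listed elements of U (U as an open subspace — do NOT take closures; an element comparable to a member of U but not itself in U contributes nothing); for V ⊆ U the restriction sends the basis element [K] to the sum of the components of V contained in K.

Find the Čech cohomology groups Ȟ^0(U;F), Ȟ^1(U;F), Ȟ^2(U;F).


nonempty overlaps:
  U12={p4,p5,p6,p7,p8,p10,p11,p12} U13={p4,p5,p6,p7,p8,p10,p11,p12} U14={p5,p6,p7,p8,p10,p11,p12} U15={p4,p6,p7,p8,p11,p12} U16={p4,p5,p7,p8,p10,p11,p12} U23={p3,p4,p5,p6,p7,p8,p10,p11,p12} U24={p1,p5,p6,p7,p8,p10,p11,p12} U25={p4,p6,p7,p8,p11,p12} U26={p1,p4,p5,p7,p8,p10,p11,p12} U34={p5,p6,p7,p8,p10,p11,p12} U35={p2,p4,p6,p7,p8,p11,p12} U36={p2,p4,p5,p7,p8,p10,p11,p12} U45={p6,p7,p8,p11,p12} U46={p1,p5,p7,p8,p9,p10,p11,p12} U56={p2,p4,p7,p8,p11,p12}
  U123={p4,p5,p6,p7,p8,p10,p11,p12} U124={p5,p6,p7,p8,p10,p11,p12} U125={p4,p6,p7,p8,p11,p12} U126={p4,p5,p7,p8,p10,p11,p12} U134={p5,p6,p7,p8,p10,p11,p12} U135={p4,p6,p7,p8,p11,p12} U136={p4,p5,p7,p8,p10,p11,p12} U145={p6,p7,p8,p11,p12} U146={p5,p7,p8,p10,p11,p12} U156={p4,p7,p8,p11,p12} U234={p5,p6,p7,p8,p10,p11,p12} U235={p4,p6,p7,p8,p11,p12} U236={p4,p5,p7,p8,p10,p11,p12} U245={p6,p7,p8,p11,p12} U246={p1,p5,p7,p8,p10,p11,p12} U256={p4,p7,p8,p11,p12} U345={p6,p7,p8,p11,p12} U346={p5,p7,p8,p10,p11,p12} U356={p2,p4,p7,p8,p11,p12} U456={p7,p8,p11,p12}
  U1234={p5,p6,p7,p8,p10,p11,p12} U1235={p4,p6,p7,p8,p11,p12} U1236={p4,p5,p7,p8,p10,p11,p12} U1245={p6,p7,p8,p11,p12} U1246={p5,p7,p8,p10,p11,p12} U1256={p4,p7,p8,p11,p12} U1345={p6,p7,p8,p11,p12} U1346={p5,p7,p8,p10,p11,p12} U1356={p4,p7,p8,p11,p12} U1456={p7,p8,p11,p12} U2345={p6,p7,p8,p11,p12} U2346={p5,p7,p8,p10,p11,p12} U2356={p4,p7,p8,p11,p12} U2456={p7,p8,p11,p12} U3456={p7,p8,p11,p12}
  U12345={p6,p7,p8,p11,p12} U12346={p5,p7,p8,p10,p11,p12} U12356={p4,p7,p8,p11,p12} U12456={p7,p8,p11,p12} U13456={p7,p8,p11,p12} U23456={p7,p8,p11,p12}
  U123456={p7,p8,p11,p12}
components per intersection:
  U1: {p4,p5,p6,p7,p8,p10,p11,p12}
  U2: {p1,p3,p4,p5,p6,p7,p8,p10,p11,p12}
  U3: {p2,p3,p4,p5,p6,p7,p8,p10,p11,p12}
  U4: {p1,p5,p6,p7,p8,p10,p11,p12} {p9}
  U5: {p2,p4,p6,p7,p8,p11,p12}
  U6: {p1,p2,p4,p5,p7,p8,p10,p11,p12} {p9}
  U12: {p4,p5,p6,p7,p8,p10,p11,p12}
  U13: {p4,p5,p6,p7,p8,p10,p11,p12}
  U14: {p5,p6,p7,p8,p10,p11,p12}
  U15: {p4,p6,p7,p8,p11,p12}
  U16: {p4,p5,p7,p8,p10,p11,p12}
  U23: {p3,p4,p5,p6,p7,p8,p10,p11,p12}
  U24: {p1,p5,p6,p7,p8,p10,p11,p12}
  U25: {p4,p6,p7,p8,p11,p12}
  U26: {p1,p4,p5,p7,p8,p10,p11,p12}
  U34: {p5,p6,p7,p8,p10,p11,p12}
  U35: {p2,p4,p6,p7,p8,p11,p12}
  U36: {p2,p4,p5,p7,p8,p10,p11,p12}
  U45: {p6,p7,p8,p11,p12}
  U46: {p1,p5,p7,p8,p10,p11,p12} {p9}
  U56: {p2,p4,p7,p8,p11,p12}
  U123: {p4,p5,p6,p7,p8,p10,p11,p12}
  U124: {p5,p6,p7,p8,p10,p11,p12}
  U125: {p4,p6,p7,p8,p11,p12}
  U126: {p4,p5,p7,p8,p10,p11,p12}
  U134: {p5,p6,p7,p8,p10,p11,p12}
  U135: {p4,p6,p7,p8,p11,p12}
  U136: {p4,p5,p7,p8,p10,p11,p12}
  U145: {p6,p7,p8,p11,p12}
  U146: {p5,p7,p8,p10,p11,p12}
  U156: {p4,p7,p8,p11,p12}
  U234: {p5,p6,p7,p8,p10,p11,p12}
  U235: {p4,p6,p7,p8,p11,p12}
  U236: {p4,p5,p7,p8,p10,p11,p12}
  U245: {p6,p7,p8,p11,p12}
  U246: {p1,p5,p7,p8,p10,p11,p12}
  U256: {p4,p7,p8,p11,p12}
  U345: {p6,p7,p8,p11,p12}
  U346: {p5,p7,p8,p10,p11,p12}
  U356: {p2,p4,p7,p8,p11,p12}
  U456: {p7,p8,p11,p12}
  U1234: {p5,p6,p7,p8,p10,p11,p12}
  U1235: {p4,p6,p7,p8,p11,p12}
  U1236: {p4,p5,p7,p8,p10,p11,p12}
  U1245: {p6,p7,p8,p11,p12}
  U1246: {p5,p7,p8,p10,p11,p12}
  U1256: {p4,p7,p8,p11,p12}
  U1345: {p6,p7,p8,p11,p12}
  U1346: {p5,p7,p8,p10,p11,p12}
  U1356: {p4,p7,p8,p11,p12}
  U1456: {p7,p8,p11,p12}
  U2345: {p6,p7,p8,p11,p12}
  U2346: {p5,p7,p8,p10,p11,p12}
  U2356: {p4,p7,p8,p11,p12}
  U2456: {p7,p8,p11,p12}
  U3456: {p7,p8,p11,p12}
  U12345: {p6,p7,p8,p11,p12}
  U12346: {p5,p7,p8,p10,p11,p12}
  U12356: {p4,p7,p8,p11,p12}
  U12456: {p7,p8,p11,p12}
  U13456: {p7,p8,p11,p12}
  U23456: {p7,p8,p11,p12}
  U123456: {p7,p8,p11,p12}
C dims 8,16,20,15; δ0: rk 6, SNF 1^6; δ1: rk 10, SNF 1^10; δ2: rk 10, SNF 1^10
degree 0: 8−6−0 = 2 → Ȟ^0 ≅ Z^2
degree 1: 16−10−6 = 0 → Ȟ^1 ≅ 0
degree 2: 20−10−10 = 0 → Ȟ^2 ≅ 0

Ȟ^0 = Z^2,  Ȟ^1 = 0,  Ȟ^2 = 0


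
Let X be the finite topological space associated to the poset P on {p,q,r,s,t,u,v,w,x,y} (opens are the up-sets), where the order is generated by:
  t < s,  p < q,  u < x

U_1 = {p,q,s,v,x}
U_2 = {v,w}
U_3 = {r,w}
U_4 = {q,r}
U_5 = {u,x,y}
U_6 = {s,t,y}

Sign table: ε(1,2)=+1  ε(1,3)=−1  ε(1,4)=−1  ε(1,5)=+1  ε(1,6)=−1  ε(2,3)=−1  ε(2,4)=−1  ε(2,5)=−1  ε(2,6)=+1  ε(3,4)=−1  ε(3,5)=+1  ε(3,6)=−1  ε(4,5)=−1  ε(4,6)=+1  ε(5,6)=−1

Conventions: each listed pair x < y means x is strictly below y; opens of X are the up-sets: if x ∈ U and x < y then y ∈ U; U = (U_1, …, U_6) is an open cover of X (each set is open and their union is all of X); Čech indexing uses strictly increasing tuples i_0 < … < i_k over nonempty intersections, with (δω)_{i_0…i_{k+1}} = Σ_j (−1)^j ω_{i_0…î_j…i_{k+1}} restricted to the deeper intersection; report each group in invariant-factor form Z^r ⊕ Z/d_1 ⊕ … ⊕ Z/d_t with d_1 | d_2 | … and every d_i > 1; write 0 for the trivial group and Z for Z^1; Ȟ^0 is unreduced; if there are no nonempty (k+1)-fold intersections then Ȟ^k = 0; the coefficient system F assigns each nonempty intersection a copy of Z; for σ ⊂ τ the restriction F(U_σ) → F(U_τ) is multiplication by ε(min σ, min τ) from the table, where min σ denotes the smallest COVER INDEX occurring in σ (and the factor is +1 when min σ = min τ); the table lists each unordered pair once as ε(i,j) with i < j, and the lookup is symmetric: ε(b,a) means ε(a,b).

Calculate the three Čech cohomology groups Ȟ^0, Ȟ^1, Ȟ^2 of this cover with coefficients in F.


Ȟ^0 ≅ 0; Ȟ^1 ≅ Z ⊕ Z/2; Ȟ^2 ≅ 0

nonempty overlaps:
  U12={v} U14={q} U15={x} U16={s} U23={w} U34={r} U56={y}
C dims 6,7; δ0: rk 6, SNF 1^5·2
degree 0: 6−6−0 = 0 → Ȟ^0 ≅ 0
degree 1: 7−0−6 = 1 plus torsion [2] → Ȟ^1 ≅ Z ⊕ Z/2
degree 2: 0−0−0 = 0 → Ȟ^2 ≅ 0


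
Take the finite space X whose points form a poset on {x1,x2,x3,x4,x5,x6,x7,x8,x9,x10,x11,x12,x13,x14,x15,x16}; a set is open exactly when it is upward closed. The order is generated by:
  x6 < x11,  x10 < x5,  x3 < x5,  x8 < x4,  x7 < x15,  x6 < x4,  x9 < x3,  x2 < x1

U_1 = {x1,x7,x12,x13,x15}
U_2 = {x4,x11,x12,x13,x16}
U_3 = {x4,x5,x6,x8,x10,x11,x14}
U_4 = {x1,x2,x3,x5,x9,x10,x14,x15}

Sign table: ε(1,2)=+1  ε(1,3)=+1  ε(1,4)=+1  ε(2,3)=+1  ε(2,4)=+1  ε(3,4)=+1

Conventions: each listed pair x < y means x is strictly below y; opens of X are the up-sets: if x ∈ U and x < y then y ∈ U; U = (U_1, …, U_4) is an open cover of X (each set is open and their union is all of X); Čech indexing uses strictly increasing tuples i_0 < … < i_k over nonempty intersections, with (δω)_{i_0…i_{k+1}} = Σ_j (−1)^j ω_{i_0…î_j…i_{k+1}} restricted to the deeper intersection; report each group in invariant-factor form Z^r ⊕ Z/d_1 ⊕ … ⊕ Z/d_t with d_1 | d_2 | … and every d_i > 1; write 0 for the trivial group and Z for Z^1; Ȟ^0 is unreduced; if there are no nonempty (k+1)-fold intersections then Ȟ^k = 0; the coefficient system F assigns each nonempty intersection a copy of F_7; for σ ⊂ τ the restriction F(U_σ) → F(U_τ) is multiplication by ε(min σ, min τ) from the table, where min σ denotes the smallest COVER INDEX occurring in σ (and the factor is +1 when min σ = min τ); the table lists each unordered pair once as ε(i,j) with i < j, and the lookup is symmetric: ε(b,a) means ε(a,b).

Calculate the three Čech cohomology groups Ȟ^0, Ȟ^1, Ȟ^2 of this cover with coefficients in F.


Ȟ^0(U;F) ≅ Z/7,  Ȟ^1(U;F) ≅ Z/7,  Ȟ^2(U;F) ≅ 0

intersection data:
  U12={x12,x13} U14={x1,x15} U23={x4,x11} U34={x5,x10,x14}
C dims 4,4; δ0: rk_F7 3
Ȟ^0 = (4 − 3) − 0 = 1, so Ȟ^0 ≅ Z/7
Ȟ^1 = (4 − 0) − 3 = 1, so Ȟ^1 ≅ Z/7
Ȟ^2 = (0 − 0) − 0 = 0, so Ȟ^2 ≅ 0


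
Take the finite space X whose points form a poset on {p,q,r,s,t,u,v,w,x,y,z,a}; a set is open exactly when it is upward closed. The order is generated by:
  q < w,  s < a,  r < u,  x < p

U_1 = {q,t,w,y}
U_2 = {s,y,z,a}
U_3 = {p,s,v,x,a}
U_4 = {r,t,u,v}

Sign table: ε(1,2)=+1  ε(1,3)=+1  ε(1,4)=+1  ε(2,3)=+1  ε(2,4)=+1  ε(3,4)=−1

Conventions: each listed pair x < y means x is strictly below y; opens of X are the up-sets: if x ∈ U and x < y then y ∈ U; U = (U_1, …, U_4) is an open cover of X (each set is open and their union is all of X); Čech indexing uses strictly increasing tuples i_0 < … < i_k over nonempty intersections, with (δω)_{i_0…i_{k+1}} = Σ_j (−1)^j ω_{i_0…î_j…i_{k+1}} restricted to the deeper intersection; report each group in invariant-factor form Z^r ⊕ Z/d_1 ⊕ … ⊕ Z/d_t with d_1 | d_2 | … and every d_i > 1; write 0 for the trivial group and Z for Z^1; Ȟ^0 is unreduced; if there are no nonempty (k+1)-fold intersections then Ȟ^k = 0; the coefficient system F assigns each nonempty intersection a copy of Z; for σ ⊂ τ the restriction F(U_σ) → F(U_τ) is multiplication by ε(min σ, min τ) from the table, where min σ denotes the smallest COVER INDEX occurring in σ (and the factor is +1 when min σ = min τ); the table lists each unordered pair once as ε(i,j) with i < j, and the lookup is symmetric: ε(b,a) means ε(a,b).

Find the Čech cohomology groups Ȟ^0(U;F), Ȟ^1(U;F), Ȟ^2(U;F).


intersection data:
  U12={y} U14={t} U23={s,a} U34={v}
C dims 4,4; δ0: rk 4, SNF 1^3·2
Ȟ^0 = (4 − 4) − 0 = 0, so Ȟ^0 ≅ 0
Ȟ^1 = (4 − 0) − 4 = 0 plus torsion [2], so Ȟ^1 ≅ Z/2
Ȟ^2 = (0 − 0) − 0 = 0, so Ȟ^2 ≅ 0

Ȟ^0(U;F) ≅ 0, Ȟ^1(U;F) ≅ Z/2 and Ȟ^2(U;F) ≅ 0


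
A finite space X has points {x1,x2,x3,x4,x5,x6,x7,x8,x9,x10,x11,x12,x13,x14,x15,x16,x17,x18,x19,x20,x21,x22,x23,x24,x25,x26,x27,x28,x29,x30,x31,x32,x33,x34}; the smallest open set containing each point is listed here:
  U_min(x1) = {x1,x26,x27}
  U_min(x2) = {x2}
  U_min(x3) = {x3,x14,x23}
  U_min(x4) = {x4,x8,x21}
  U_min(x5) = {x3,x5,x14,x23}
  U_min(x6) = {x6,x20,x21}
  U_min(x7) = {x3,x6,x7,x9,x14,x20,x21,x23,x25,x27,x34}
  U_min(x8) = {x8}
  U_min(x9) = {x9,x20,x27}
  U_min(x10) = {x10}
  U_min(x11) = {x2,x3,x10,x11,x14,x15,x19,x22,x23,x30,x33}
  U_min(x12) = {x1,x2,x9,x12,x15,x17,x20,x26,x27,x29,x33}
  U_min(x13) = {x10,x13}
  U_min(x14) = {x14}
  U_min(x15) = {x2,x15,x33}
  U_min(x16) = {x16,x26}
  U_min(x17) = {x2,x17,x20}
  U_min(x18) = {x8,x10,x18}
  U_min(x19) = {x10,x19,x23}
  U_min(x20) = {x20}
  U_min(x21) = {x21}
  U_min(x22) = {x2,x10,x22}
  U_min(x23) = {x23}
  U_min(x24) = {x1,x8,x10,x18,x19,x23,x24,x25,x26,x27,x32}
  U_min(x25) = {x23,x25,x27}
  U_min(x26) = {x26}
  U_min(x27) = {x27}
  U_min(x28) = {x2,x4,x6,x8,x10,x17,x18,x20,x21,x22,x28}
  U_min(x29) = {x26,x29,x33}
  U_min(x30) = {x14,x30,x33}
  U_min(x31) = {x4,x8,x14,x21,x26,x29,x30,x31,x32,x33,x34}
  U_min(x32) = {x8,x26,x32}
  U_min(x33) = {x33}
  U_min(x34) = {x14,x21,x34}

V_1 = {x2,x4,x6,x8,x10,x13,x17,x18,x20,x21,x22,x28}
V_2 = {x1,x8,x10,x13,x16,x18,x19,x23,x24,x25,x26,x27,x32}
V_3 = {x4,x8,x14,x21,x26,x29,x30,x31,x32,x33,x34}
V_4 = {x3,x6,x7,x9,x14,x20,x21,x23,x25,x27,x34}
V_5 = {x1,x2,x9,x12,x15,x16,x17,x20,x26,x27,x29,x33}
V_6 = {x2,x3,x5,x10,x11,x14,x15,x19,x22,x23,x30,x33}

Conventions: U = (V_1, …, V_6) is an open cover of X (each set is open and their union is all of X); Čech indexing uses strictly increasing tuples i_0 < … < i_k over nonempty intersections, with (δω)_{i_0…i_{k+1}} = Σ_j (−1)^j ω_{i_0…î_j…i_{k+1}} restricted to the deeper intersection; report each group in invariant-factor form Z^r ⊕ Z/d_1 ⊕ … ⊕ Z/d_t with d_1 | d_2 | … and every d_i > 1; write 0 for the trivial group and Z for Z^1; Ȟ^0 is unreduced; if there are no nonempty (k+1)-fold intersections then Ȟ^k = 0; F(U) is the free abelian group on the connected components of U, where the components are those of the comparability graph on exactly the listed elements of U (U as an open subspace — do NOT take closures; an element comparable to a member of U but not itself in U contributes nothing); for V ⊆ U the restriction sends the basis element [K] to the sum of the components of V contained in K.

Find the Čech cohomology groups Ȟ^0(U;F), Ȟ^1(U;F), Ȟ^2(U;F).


nerve simplices:
  V12={x8,x10,x13,x18} V13={x4,x8,x21} V14={x6,x20,x21} V15={x2,x17,x20} V16={x2,x10,x22} V23={x8,x26,x32} V24={x23,x25,x27} V25={x1,x16,x26,x27} V26={x10,x19,x23} V34={x14,x21,x34} V35={x26,x29,x33} V36={x14,x30,x33} V45={x9,x20,x27} V46={x3,x14,x23} V56={x2,x15,x33}
  V123={x8} V126={x10} V134={x21} V145={x20} V156={x2} V235={x26} V245={x27} V246={x23} V346={x14} V356={x33}
components per intersection:
  V1: {x2,x4,x6,x8,x10,x13,x17,x18,x20,x21,x22,x28}
  V2: {x1,x8,x10,x13,x16,x18,x19,x23,x24,x25,x26,x27,x32}
  V3: {x4,x8,x14,x21,x26,x29,x30,x31,x32,x33,x34}
  V4: {x3,x6,x7,x9,x14,x20,x21,x23,x25,x27,x34}
  V5: {x1,x2,x9,x12,x15,x16,x17,x20,x26,x27,x29,x33}
  V6: {x2,x3,x5,x10,x11,x14,x15,x19,x22,x23,x30,x33}
  V12: {x8,x10,x13,x18}
  V13: {x4,x8,x21}
  V14: {x6,x20,x21}
  V15: {x2,x17,x20}
  V16: {x2,x10,x22}
  V23: {x8,x26,x32}
  V24: {x23,x25,x27}
  V25: {x1,x16,x26,x27}
  V26: {x10,x19,x23}
  V34: {x14,x21,x34}
  V35: {x26,x29,x33}
  V36: {x14,x30,x33}
  V45: {x9,x20,x27}
  V46: {x3,x14,x23}
  V56: {x2,x15,x33}
  V123: {x8}
  V126: {x10}
  V134: {x21}
  V145: {x20}
  V156: {x2}
  V235: {x26}
  V245: {x27}
  V246: {x23}
  V346: {x14}
  V356: {x33}
C dims 6,15,10; δ0: rk 5, SNF 1^5; δ1: rk 10, SNF 1^9·2
degree 0: 6−5−0 = 1 → Ȟ^0 ≅ Z
degree 1: 15−10−5 = 0 → Ȟ^1 ≅ 0
degree 2: 10−0−10 = 0 plus torsion [2] → Ȟ^2 ≅ Z/2

Ȟ^0 = Z; Ȟ^1 = 0; Ȟ^2 = Z/2


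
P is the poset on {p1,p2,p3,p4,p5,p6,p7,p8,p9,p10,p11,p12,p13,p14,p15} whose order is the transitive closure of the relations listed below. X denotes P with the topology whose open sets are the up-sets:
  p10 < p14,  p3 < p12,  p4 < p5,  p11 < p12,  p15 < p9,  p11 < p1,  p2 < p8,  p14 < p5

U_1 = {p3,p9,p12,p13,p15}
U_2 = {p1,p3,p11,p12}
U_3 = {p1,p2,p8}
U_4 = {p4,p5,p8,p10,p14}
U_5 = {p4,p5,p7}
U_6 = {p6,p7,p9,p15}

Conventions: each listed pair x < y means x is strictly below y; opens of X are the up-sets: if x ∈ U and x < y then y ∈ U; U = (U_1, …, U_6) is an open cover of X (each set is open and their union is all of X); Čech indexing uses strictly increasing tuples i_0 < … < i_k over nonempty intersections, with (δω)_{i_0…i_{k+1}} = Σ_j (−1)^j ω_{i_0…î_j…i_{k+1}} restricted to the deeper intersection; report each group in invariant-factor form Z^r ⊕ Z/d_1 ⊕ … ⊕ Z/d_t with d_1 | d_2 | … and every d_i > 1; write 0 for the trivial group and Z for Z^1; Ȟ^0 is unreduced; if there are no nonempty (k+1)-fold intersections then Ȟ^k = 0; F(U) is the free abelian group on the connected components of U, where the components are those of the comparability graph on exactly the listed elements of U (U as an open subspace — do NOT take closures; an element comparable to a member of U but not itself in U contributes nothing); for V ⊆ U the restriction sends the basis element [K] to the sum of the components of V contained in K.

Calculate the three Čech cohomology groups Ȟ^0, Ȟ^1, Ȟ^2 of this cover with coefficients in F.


Ȟ^0(U;F) ≅ Z^7,  Ȟ^1(U;F) ≅ 0,  Ȟ^2(U;F) ≅ 0

intersection data:
  U12={p3,p12} U16={p9,p15} U23={p1} U34={p8} U45={p4,p5} U56={p7}
components per intersection:
  U1: {p3,p12} {p9,p15} {p13}
  U2: {p1,p3,p11,p12}
  U3: {p1} {p2,p8}
  U4: {p4,p5,p10,p14} {p8}
  U5: {p4,p5} {p7}
  U6: {p6} {p7} {p9,p15}
  U12: {p3,p12}
  U16: {p9,p15}
  U23: {p1}
  U34: {p8}
  U45: {p4,p5}
  U56: {p7}
C dims 13,6; δ0: rk 6, SNF 1^6
Ȟ^0 = (13 − 6) − 0 = 7, so Ȟ^0 ≅ Z^7
Ȟ^1 = (6 − 0) − 6 = 0, so Ȟ^1 ≅ 0
Ȟ^2 = (0 − 0) − 0 = 0, so Ȟ^2 ≅ 0


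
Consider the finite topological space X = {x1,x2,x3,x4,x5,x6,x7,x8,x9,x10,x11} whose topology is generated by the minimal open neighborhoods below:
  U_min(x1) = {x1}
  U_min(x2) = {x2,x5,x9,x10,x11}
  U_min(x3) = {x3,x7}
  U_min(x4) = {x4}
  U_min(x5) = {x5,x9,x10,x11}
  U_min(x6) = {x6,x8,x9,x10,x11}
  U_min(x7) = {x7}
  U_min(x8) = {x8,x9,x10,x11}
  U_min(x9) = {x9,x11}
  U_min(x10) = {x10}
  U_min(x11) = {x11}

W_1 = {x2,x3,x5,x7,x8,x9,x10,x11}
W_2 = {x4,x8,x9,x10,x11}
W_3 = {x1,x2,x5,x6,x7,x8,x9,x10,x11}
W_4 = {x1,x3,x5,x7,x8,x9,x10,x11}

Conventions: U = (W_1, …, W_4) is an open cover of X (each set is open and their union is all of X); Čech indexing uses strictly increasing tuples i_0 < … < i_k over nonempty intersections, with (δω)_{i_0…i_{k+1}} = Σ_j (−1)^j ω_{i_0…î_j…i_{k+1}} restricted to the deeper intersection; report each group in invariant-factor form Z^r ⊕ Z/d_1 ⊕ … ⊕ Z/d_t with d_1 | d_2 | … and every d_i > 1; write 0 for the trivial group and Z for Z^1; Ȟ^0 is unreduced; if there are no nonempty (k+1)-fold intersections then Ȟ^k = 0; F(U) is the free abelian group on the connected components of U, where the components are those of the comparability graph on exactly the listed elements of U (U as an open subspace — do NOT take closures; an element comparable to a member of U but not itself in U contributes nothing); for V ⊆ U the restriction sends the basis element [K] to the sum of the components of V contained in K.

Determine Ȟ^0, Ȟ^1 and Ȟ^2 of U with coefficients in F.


Ȟ^0 = Z^4; Ȟ^1 = 0; Ȟ^2 = 0

nonempty overlaps:
  W12={x8,x9,x10,x11} W13={x2,x5,x7,x8,x9,x10,x11} W14={x3,x5,x7,x8,x9,x10,x11} W23={x8,x9,x10,x11} W24={x8,x9,x10,x11} W34={x1,x5,x7,x8,x9,x10,x11}
  W123={x8,x9,x10,x11} W124={x8,x9,x10,x11} W134={x5,x7,x8,x9,x10,x11} W234={x8,x9,x10,x11}
  W1234={x8,x9,x10,x11}
components per intersection:
  W1: {x2,x5,x8,x9,x10,x11} {x3,x7}
  W2: {x4} {x8,x9,x10,x11}
  W3: {x1} {x2,x5,x6,x8,x9,x10,x11} {x7}
  W4: {x1} {x3,x7} {x5,x8,x9,x10,x11}
  W12: {x8,x9,x10,x11}
  W13: {x2,x5,x8,x9,x10,x11} {x7}
  W14: {x3,x7} {x5,x8,x9,x10,x11}
  W23: {x8,x9,x10,x11}
  W24: {x8,x9,x10,x11}
  W34: {x1} {x5,x8,x9,x10,x11} {x7}
  W123: {x8,x9,x10,x11}
  W124: {x8,x9,x10,x11}
  W134: {x5,x8,x9,x10,x11} {x7}
  W234: {x8,x9,x10,x11}
  W1234: {x8,x9,x10,x11}
C dims 10,10,5,1; δ0: rk 6, SNF 1^6; δ1: rk 4, SNF 1^4; δ2: rk 1, SNF 1^1
degree 0: 10−6−0 = 4 → Ȟ^0 ≅ Z^4
degree 1: 10−4−6 = 0 → Ȟ^1 ≅ 0
degree 2: 5−1−4 = 0 → Ȟ^2 ≅ 0


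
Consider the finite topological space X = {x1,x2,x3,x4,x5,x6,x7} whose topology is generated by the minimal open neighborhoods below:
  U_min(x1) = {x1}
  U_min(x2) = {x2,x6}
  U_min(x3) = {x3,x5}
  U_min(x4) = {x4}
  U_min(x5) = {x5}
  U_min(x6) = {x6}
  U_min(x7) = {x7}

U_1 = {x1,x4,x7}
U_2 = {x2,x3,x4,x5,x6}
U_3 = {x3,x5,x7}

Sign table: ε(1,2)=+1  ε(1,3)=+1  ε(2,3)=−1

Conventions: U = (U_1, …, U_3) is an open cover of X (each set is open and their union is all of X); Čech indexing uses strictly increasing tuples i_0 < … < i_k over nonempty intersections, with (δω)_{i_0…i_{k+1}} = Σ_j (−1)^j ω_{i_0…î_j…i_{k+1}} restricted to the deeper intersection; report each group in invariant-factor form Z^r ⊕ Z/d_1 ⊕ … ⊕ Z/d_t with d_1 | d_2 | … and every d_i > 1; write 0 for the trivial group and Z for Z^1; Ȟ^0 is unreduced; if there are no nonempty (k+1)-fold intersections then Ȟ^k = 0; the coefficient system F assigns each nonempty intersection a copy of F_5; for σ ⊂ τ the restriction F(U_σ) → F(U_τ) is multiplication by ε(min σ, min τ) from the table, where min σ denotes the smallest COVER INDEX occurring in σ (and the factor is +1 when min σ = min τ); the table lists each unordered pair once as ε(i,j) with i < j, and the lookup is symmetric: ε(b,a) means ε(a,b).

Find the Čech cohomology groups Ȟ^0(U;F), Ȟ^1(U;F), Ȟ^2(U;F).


nonempty overlaps:
  U12={x4} U13={x7} U23={x3,x5}
C dims 3,3; δ0: rk_F5 3
degree 0: 3−3−0 = 0 → Ȟ^0 ≅ 0
degree 1: 3−0−3 = 0 → Ȟ^1 ≅ 0
degree 2: 0−0−0 = 0 → Ȟ^2 ≅ 0

Ȟ^0 = 0,  Ȟ^1 = 0,  Ȟ^2 = 0


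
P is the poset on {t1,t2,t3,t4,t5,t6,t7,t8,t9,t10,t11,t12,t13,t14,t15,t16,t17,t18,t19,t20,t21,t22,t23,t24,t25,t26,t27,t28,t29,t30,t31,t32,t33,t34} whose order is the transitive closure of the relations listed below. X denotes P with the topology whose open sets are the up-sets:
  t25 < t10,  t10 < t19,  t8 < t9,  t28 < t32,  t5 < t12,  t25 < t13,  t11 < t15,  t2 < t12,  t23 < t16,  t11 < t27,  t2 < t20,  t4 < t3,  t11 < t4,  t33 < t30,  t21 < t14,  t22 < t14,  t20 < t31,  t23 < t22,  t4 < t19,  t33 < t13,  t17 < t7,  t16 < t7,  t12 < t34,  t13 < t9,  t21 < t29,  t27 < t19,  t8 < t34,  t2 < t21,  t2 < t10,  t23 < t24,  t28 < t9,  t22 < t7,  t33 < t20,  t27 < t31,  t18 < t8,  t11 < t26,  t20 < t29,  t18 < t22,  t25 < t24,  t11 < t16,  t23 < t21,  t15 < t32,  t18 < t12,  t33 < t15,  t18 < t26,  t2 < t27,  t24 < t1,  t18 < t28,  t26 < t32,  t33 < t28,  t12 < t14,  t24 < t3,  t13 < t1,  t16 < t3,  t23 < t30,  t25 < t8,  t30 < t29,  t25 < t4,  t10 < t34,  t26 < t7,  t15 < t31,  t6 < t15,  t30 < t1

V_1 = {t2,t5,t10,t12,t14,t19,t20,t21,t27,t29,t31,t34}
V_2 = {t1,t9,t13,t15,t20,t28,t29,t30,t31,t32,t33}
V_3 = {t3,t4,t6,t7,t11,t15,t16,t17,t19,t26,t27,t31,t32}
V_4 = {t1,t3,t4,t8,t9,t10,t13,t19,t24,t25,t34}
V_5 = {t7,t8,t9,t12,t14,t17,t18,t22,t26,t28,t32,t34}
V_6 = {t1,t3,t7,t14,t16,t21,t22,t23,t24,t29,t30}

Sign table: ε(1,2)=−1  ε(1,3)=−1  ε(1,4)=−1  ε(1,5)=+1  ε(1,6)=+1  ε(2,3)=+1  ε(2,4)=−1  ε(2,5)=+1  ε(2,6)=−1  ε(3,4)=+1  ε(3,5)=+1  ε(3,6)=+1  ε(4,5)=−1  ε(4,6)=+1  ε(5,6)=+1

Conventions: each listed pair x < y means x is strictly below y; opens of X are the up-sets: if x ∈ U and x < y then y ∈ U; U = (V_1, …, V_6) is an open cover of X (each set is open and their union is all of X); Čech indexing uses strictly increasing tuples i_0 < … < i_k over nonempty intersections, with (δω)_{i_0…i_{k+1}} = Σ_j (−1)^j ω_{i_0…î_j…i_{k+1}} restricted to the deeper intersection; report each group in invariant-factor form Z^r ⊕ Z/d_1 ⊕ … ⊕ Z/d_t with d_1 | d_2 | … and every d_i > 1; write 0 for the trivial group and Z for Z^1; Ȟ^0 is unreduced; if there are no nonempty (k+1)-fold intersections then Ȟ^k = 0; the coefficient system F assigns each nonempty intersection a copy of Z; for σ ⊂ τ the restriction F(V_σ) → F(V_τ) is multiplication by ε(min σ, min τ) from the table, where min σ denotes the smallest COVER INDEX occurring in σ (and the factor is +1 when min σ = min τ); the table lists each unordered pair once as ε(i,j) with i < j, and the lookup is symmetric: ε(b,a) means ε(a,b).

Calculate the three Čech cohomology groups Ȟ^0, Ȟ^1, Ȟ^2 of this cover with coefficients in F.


nerve of the cover:
  V12={t20,t29,t31} V13={t19,t27,t31} V14={t10,t19,t34} V15={t12,t14,t34} V16={t14,t21,t29} V23={t15,t31,t32} V24={t1,t9,t13} V25={t9,t28,t32} V26={t1,t29,t30} V34={t3,t4,t19} V35={t7,t17,t26,t32} V36={t3,t7,t16} V45={t8,t9,t34} V46={t1,t3,t24} V56={t7,t14,t22}
  V123={t31} V126={t29} V134={t19} V145={t34} V156={t14} V235={t32} V245={t9} V246={t1} V346={t3} V356={t7}
C dims 6,15,10; δ0: rk 6, SNF 1^5·2; δ1: rk 9, SNF 1^9
Ȟ^0 = (6 − 6) − 0 = 0, so Ȟ^0 ≅ 0
Ȟ^1 = (15 − 9) − 6 = 0 plus torsion [2], so Ȟ^1 ≅ Z/2
Ȟ^2 = (10 − 0) − 9 = 1, so Ȟ^2 ≅ Z

Ȟ^0 ≅ 0; Ȟ^1 ≅ Z/2; Ȟ^2 ≅ Z


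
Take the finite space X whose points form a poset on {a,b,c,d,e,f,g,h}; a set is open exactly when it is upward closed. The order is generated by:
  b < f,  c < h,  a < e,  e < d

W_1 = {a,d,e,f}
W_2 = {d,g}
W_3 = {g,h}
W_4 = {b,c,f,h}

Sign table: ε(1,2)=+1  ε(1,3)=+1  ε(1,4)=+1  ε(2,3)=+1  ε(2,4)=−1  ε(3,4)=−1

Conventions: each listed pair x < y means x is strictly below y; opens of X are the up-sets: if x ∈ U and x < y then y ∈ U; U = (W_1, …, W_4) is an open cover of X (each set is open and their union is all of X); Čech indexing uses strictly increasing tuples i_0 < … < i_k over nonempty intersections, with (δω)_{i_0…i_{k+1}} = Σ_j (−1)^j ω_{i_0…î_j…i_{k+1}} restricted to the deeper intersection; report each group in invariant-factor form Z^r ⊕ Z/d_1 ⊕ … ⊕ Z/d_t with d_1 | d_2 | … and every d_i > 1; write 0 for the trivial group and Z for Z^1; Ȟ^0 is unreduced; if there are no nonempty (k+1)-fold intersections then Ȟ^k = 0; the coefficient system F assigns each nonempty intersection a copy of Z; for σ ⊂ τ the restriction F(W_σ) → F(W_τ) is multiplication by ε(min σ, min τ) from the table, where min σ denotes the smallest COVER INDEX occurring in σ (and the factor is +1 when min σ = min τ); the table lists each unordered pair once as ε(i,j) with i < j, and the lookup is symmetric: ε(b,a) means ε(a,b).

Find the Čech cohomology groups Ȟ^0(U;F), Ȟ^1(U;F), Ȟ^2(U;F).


nerve of the cover:
  W12={d} W14={f} W23={g} W34={h}
C dims 4,4; δ0: rk 4, SNF 1^3·2
Ȟ^0 = (4 − 4) − 0 = 0, so Ȟ^0 ≅ 0
Ȟ^1 = (4 − 0) − 4 = 0 plus torsion [2], so Ȟ^1 ≅ Z/2
Ȟ^2 = (0 − 0) − 0 = 0, so Ȟ^2 ≅ 0

Ȟ^0 ≅ 0; Ȟ^1 ≅ Z/2; Ȟ^2 ≅ 0


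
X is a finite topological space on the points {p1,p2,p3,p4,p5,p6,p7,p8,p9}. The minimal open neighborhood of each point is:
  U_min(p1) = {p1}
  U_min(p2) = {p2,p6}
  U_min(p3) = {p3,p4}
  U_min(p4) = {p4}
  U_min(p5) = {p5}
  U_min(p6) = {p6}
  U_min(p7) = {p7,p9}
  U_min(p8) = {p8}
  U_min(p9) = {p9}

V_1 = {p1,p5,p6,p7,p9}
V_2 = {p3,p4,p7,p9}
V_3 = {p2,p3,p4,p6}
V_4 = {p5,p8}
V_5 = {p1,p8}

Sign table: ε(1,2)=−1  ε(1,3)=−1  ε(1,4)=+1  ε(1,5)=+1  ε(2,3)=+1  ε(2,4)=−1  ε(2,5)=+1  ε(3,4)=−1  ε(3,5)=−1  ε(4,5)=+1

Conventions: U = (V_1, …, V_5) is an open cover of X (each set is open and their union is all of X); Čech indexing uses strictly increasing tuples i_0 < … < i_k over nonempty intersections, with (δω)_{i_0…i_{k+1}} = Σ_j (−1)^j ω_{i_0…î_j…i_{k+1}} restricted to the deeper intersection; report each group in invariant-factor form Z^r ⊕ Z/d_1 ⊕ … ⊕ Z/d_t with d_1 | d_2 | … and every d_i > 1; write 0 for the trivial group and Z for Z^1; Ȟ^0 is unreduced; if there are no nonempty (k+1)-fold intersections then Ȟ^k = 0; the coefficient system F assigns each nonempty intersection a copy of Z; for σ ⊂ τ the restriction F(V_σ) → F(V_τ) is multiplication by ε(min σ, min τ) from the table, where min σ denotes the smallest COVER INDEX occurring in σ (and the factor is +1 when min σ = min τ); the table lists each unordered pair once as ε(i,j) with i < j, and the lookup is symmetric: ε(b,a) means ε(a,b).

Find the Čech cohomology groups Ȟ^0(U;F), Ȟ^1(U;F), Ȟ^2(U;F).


Ȟ^0 ≅ Z, Ȟ^1 ≅ Z^2, Ȟ^2 ≅ 0

cover nerve:
  V12={p7,p9} V13={p6} V14={p5} V15={p1} V23={p3,p4} V45={p8}
C dims 5,6; δ0: rk 4, SNF 1^4
Ȟ^0: (5−4)−0=1 ⇒ Z
Ȟ^1: (6−0)−4=2 ⇒ Z^2
Ȟ^2: (0−0)−0=0 ⇒ 0


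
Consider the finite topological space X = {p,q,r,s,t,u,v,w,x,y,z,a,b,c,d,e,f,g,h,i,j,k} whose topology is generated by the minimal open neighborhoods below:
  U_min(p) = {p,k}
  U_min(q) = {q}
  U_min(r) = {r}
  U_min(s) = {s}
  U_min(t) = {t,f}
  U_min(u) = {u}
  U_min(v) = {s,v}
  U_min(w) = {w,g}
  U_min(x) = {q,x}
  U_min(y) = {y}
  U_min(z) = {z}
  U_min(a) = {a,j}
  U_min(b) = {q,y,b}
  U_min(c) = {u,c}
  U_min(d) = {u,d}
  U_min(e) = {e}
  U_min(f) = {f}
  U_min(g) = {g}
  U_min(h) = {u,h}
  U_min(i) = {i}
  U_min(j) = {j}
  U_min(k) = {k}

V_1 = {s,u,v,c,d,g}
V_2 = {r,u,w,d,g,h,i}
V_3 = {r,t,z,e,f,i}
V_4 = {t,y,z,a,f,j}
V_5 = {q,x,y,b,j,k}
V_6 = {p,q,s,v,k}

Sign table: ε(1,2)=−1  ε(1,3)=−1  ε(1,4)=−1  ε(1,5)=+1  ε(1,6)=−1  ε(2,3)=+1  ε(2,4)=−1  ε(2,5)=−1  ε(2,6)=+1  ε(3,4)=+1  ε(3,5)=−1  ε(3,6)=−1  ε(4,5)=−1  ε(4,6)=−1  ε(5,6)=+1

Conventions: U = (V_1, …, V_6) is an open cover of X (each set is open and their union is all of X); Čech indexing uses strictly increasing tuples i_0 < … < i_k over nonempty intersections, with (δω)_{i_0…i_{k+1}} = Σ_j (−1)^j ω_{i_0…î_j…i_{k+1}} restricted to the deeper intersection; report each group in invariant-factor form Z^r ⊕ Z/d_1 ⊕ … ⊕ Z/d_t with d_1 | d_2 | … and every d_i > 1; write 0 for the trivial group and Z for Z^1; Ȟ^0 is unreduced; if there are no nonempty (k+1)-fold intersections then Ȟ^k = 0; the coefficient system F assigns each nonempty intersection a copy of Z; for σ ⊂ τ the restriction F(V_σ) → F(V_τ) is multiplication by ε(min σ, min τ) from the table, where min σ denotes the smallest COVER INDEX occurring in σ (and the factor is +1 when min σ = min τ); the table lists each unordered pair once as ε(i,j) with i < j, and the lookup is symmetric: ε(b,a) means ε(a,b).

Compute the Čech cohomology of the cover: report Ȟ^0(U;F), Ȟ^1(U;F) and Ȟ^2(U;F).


nonempty overlaps:
  V12={u,d,g} V16={s,v} V23={r,i} V34={t,z,f} V45={y,j} V56={q,k}
C dims 6,6; δ0: rk 6, SNF 1^5·2
degree 0: 6−6−0 = 0 → Ȟ^0 ≅ 0
degree 1: 6−0−6 = 0 plus torsion [2] → Ȟ^1 ≅ Z/2
degree 2: 0−0−0 = 0 → Ȟ^2 ≅ 0

Ȟ^0 ≅ 0; Ȟ^1 ≅ Z/2; Ȟ^2 ≅ 0


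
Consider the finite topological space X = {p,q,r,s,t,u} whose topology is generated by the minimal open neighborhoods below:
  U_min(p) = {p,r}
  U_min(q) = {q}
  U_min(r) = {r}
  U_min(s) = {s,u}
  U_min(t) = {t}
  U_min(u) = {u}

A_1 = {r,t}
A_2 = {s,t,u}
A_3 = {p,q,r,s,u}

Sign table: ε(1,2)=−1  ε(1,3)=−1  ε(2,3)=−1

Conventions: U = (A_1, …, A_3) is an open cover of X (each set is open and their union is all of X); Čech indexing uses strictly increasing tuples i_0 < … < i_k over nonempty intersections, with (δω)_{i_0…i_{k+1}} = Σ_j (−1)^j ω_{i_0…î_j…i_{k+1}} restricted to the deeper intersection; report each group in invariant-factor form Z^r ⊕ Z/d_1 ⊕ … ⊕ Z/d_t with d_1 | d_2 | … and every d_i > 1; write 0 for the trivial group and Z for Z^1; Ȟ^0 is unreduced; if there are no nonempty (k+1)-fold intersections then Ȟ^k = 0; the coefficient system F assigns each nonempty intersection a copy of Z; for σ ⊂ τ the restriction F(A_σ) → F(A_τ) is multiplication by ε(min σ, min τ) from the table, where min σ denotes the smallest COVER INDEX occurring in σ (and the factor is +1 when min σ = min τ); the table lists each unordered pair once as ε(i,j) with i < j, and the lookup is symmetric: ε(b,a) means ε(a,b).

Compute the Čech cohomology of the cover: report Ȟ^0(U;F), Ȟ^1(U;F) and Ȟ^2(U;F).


Ȟ^0(U;F) ≅ 0, Ȟ^1(U;F) ≅ Z/2, Ȟ^2(U;F) ≅ 0

cover nerve:
  A12={t} A13={r} A23={s,u}
C dims 3,3; δ0: rk 3, SNF 1^2·2
Ȟ^0: (3−3)−0=0 ⇒ 0
Ȟ^1: (3−0)−3=0 plus torsion [2] ⇒ Z/2
Ȟ^2: (0−0)−0=0 ⇒ 0


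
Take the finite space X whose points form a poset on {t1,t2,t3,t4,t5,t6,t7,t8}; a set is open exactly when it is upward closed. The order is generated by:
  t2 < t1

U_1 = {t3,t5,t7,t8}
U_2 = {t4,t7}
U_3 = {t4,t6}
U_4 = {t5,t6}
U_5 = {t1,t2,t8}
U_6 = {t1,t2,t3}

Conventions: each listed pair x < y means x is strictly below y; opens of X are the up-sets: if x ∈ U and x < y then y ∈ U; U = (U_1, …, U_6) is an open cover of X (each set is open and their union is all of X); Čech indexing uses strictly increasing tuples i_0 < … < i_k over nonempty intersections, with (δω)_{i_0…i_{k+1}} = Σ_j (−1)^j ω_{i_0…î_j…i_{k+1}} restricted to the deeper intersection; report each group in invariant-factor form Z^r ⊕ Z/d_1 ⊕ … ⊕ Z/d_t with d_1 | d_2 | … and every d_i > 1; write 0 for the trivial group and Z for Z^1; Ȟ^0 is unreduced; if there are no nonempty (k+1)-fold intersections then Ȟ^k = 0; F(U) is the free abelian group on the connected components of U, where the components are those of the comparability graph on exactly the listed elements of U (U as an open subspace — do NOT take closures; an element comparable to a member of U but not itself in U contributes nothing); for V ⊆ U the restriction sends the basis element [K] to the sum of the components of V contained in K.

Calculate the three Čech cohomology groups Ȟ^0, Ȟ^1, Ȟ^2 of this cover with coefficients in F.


nerve simplices:
  U12={t7} U14={t5} U15={t8} U16={t3} U23={t4} U34={t6} U56={t1,t2}
components per intersection:
  U1: {t3} {t5} {t7} {t8}
  U2: {t4} {t7}
  U3: {t4} {t6}
  U4: {t5} {t6}
  U5: {t1,t2} {t8}
  U6: {t1,t2} {t3}
  U12: {t7}
  U14: {t5}
  U15: {t8}
  U16: {t3}
  U23: {t4}
  U34: {t6}
  U56: {t1,t2}
C dims 14,7; δ0: rk 7, SNF 1^7
degree 0: 14−7−0 = 7 → Ȟ^0 ≅ Z^7
degree 1: 7−0−7 = 0 → Ȟ^1 ≅ 0
degree 2: 0−0−0 = 0 → Ȟ^2 ≅ 0

Ȟ^0 = Z^7, Ȟ^1 = 0 and Ȟ^2 = 0


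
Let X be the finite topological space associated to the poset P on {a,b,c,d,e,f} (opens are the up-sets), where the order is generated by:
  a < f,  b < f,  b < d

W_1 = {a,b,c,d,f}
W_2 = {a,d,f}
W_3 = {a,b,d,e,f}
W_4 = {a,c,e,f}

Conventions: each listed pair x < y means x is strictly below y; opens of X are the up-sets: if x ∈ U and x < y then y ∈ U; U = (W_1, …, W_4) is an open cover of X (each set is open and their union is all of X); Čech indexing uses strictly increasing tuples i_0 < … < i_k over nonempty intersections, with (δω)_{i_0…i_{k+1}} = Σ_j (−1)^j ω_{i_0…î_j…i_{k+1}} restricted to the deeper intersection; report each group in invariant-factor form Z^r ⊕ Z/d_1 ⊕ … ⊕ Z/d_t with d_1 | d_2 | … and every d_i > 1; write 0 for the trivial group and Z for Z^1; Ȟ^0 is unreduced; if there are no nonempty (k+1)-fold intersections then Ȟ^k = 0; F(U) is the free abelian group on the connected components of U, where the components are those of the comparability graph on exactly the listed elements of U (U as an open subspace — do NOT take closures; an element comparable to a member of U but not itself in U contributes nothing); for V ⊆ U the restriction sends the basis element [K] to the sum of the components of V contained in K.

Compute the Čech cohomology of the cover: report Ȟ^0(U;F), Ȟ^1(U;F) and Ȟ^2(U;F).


Ȟ^0(U;F) ≅ Z^3; Ȟ^1(U;F) ≅ 0; Ȟ^2(U;F) ≅ 0

nerve of the cover:
  W12={a,d,f} W13={a,b,d,f} W14={a,c,f} W23={a,d,f} W24={a,f} W34={a,e,f}
  W123={a,d,f} W124={a,f} W134={a,f} W234={a,f}
  W1234={a,f}
components per intersection:
  W1: {a,b,d,f} {c}
  W2: {a,f} {d}
  W3: {a,b,d,f} {e}
  W4: {a,f} {c} {e}
  W12: {a,f} {d}
  W13: {a,b,d,f}
  W14: {a,f} {c}
  W23: {a,f} {d}
  W24: {a,f}
  W34: {a,f} {e}
  W123: {a,f} {d}
  W124: {a,f}
  W134: {a,f}
  W234: {a,f}
  W1234: {a,f}
C dims 9,10,5,1; δ0: rk 6, SNF 1^6; δ1: rk 4, SNF 1^4; δ2: rk 1, SNF 1^1
Ȟ^0 = (9 − 6) − 0 = 3, so Ȟ^0 ≅ Z^3
Ȟ^1 = (10 − 4) − 6 = 0, so Ȟ^1 ≅ 0
Ȟ^2 = (5 − 1) − 4 = 0, so Ȟ^2 ≅ 0


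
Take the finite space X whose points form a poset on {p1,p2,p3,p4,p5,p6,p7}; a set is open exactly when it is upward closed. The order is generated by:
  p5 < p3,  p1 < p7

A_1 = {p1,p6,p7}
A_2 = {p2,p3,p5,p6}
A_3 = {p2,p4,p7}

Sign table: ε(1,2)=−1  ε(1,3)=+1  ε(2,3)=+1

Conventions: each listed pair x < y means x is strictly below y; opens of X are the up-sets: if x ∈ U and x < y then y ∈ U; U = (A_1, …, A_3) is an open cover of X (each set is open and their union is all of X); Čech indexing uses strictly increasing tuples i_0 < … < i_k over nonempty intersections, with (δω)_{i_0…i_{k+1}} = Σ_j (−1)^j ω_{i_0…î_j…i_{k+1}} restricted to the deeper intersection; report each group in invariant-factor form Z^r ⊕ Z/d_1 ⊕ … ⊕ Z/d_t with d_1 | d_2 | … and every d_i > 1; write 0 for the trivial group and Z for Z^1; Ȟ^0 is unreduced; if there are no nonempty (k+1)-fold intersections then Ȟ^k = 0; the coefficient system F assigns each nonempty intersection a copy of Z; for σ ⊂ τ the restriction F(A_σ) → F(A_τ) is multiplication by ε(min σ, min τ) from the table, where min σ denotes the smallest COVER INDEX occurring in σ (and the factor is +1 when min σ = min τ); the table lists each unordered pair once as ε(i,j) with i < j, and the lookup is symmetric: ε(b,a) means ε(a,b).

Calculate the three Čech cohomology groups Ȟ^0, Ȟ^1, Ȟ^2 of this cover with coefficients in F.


Ȟ^0 = 0, Ȟ^1 = Z/2, Ȟ^2 = 0

nerve simplices:
  A12={p6} A13={p7} A23={p2}
C dims 3,3; δ0: rk 3, SNF 1^2·2
degree 0: 3−3−0 = 0 → Ȟ^0 ≅ 0
degree 1: 3−0−3 = 0 plus torsion [2] → Ȟ^1 ≅ Z/2
degree 2: 0−0−0 = 0 → Ȟ^2 ≅ 0
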